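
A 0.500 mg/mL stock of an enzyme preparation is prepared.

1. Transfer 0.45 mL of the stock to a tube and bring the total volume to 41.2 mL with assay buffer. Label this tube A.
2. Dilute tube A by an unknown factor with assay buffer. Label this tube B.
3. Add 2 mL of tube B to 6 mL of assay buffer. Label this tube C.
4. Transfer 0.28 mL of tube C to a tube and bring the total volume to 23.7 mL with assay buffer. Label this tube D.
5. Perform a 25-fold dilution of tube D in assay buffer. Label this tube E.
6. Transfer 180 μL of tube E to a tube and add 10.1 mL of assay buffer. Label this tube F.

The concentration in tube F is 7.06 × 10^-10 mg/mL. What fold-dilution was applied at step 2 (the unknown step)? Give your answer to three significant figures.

16.0-fold

Step 1: 0.45 mL brought to 41.2 mL → factor 41.2/0.45 = 91.556
Step 2: unknown factor x
Step 3: 2 mL + 6 mL = 8 mL total → factor 8/2 = 4
Step 4: 0.28 mL brought to 23.7 mL → factor 23.7/0.28 = 84.643
Step 5: 25-fold → factor 25
Step 6: 180 μL + 10.1 mL = 10280 μL total → factor 10280/180 = 57.111
Product of known-step factors = 4.4258 × 10^7
Overall factor = 0.500 mg/mL / (7.06 × 10^-10 mg/mL) = 7.0822 × 10^8
x = 7.0822 × 10^8 / 4.4258 × 10^7 = 16.0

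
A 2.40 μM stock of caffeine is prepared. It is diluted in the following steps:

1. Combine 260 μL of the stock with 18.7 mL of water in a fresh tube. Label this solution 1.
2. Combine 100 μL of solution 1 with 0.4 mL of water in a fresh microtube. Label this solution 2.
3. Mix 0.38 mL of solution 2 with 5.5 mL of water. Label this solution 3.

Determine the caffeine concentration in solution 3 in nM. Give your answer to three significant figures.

0.425 nM

Step 1: 260 μL + 18.7 mL = 18960 μL total → factor 18960/260 = 72.923
Step 2: 100 μL + 0.4 mL = 500 μL total → factor 500/100 = 5
Step 3: 0.38 mL + 5.5 mL = 5.88 mL total → factor 5.88/0.38 = 15.474
Overall dilution factor = 72.923 × 5 × 15.474 = 5641.9
Final = 2.40 μM / 5641.9 = 0.0004254 μM = 0.425 nM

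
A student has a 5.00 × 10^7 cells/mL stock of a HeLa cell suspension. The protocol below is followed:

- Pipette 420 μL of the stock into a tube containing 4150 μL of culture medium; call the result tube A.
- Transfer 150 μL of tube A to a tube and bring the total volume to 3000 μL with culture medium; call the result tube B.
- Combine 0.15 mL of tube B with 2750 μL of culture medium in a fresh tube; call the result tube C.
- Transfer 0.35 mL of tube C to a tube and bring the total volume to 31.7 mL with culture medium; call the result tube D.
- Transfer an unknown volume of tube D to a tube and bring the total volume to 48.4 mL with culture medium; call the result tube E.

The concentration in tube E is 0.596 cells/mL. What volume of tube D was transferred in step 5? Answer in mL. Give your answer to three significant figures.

Step 1: 420 μL + 4150 μL = 4570 μL total → factor 4570/420 = 10.881
Step 2: 150 μL brought to 3000 μL → factor 3000/150 = 20
Step 3: 0.15 mL + 2750 μL = 2.9 mL total → factor 2.9/0.15 = 19.333
Step 4: 0.35 mL brought to 31.7 mL → factor 31.7/0.35 = 90.571
Step 5: v brought to 48.4 mL → factor = 48.4 mL/v
Product of known-step factors = 3.8106 × 10^5
Overall factor = 5.00 × 10^7 cells/mL / (0.596 cells/mL) = 8.3893 × 10^7
Step-5 factor = 8.3893 × 10^7 / 3.8106 × 10^5 = 220.16
v = 48.4 mL / 220.16 = 0.220 mL

0.220 mL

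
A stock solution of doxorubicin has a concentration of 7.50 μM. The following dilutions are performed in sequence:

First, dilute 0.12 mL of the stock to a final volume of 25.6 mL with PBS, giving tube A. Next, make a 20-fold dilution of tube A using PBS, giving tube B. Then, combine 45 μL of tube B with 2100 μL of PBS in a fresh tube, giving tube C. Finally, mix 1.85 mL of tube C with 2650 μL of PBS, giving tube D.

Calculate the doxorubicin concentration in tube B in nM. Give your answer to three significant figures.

1.76 nM

Step 1: 0.12 mL brought to 25.6 mL → factor 25.6/0.12 = 213.33
Step 2: 20-fold → factor 20
Dilution factor through tube B = 213.33 × 20 = 4266.7
[tube B] = 7.50 μM / 4266.7 = 0.001758 μM = 1.76 nM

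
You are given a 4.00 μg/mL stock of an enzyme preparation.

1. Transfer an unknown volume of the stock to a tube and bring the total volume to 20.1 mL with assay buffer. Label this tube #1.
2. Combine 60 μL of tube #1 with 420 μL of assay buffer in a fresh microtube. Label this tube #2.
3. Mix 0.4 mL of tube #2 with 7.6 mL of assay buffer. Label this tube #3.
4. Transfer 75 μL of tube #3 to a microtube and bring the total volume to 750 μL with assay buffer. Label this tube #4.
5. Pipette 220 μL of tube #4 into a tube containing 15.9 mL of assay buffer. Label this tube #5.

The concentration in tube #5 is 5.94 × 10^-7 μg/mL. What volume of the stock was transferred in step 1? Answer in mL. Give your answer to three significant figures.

Step 1: v brought to 20.1 mL → factor = 20.1 mL/v
Step 2: 60 μL + 420 μL = 480 μL total → factor 480/60 = 8
Step 3: 0.4 mL + 7.6 mL = 8 mL total → factor 8/0.4 = 20
Step 4: 75 μL brought to 750 μL → factor 750/75 = 10
Step 5: 220 μL + 15.9 mL = 16120 μL total → factor 16120/220 = 73.273
Product of known-step factors = 1.1724 × 10^5
Overall factor = 4.00 μg/mL / (5.94 × 10^-7 μg/mL) = 6.734 × 10^6
Step-1 factor = 6.734 × 10^6 / 1.1724 × 10^5 = 57.44
v = 20.1 mL / 57.44 = 0.350 mL

0.350 mL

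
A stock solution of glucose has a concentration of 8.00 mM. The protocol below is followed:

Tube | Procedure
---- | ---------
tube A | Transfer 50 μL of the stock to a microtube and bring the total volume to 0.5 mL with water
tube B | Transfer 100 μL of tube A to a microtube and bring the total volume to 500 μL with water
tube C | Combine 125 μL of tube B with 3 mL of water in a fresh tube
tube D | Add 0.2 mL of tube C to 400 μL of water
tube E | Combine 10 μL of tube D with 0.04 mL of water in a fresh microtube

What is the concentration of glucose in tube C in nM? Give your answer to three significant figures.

6.40 × 10^3 nM

Step 1: 50 μL brought to 0.5 mL → factor 500/50 = 10
Step 2: 100 μL brought to 500 μL → factor 500/100 = 5
Step 3: 125 μL + 3 mL = 3125 μL total → factor 3125/125 = 25
Dilution factor through tube C = 10 × 5 × 25 = 1250
[tube C] = 8.00 mM / 1250 = 0.006400 mM = 6.40 × 10^3 nM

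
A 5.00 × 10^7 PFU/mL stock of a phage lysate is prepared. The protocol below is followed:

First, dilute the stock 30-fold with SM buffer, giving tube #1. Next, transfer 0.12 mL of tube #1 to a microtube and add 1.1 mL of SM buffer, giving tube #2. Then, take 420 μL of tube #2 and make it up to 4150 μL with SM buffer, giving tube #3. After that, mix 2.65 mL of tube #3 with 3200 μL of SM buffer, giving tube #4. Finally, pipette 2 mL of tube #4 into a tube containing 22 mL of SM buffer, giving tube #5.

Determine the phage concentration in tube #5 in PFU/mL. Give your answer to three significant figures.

Step 1: 30-fold → factor 30
Step 2: 0.12 mL + 1.1 mL = 1.22 mL total → factor 1.22/0.12 = 10.167
Step 3: 420 μL brought to 4150 μL → factor 4150/420 = 9.881
Step 4: 2.65 mL + 3200 μL = 5.85 mL total → factor 5.85/2.65 = 2.2075
Step 5: 2 mL + 22 mL = 24 mL total → factor 24/2 = 12
Overall dilution factor = 30 × 10.167 × 9.881 × 2.2075 × 12 = 79834
Final = 5.00 × 10^7 PFU/mL / 79834 = 626 PFU/mL

626 PFU/mL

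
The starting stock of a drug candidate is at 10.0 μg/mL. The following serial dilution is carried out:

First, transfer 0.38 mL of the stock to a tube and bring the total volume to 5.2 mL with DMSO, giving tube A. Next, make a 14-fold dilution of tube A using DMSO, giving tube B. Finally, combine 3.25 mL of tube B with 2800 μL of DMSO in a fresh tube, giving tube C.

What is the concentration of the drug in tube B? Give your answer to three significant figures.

Step 1: 0.38 mL brought to 5.2 mL → factor 5.2/0.38 = 13.684
Step 2: 14-fold → factor 14
Dilution factor through tube B = 13.684 × 14 = 191.58
[tube B] = 10.0 μg/mL / 191.58 = 0.0522 μg/mL

0.0522 μg/mL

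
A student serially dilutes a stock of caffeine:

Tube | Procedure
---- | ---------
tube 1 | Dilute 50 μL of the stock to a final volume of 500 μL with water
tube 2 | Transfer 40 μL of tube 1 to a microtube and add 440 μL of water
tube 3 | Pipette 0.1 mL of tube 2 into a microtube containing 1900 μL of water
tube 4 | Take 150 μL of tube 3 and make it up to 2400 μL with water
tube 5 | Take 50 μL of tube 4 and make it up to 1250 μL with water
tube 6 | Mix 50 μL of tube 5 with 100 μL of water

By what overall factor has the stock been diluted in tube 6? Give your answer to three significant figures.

Step 1: 50 μL brought to 500 μL → factor 500/50 = 10
Step 2: 40 μL + 440 μL = 480 μL total → factor 480/40 = 12
Step 3: 0.1 mL + 1900 μL = 2 mL total → factor 2/0.1 = 20
Step 4: 150 μL brought to 2400 μL → factor 2400/150 = 16
Step 5: 50 μL brought to 1250 μL → factor 1250/50 = 25
Step 6: 50 μL + 100 μL = 150 μL total → factor 150/50 = 3
Overall dilution factor = 10 × 12 × 20 × 16 × 25 × 3 = 2.88 × 10^6

2.88 × 10^6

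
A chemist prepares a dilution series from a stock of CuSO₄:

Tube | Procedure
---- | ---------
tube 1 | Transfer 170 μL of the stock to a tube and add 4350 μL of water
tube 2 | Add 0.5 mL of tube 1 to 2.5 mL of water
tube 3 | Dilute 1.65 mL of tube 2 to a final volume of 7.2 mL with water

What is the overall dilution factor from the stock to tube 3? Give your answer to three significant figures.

696

Step 1: 170 μL + 4350 μL = 4520 μL total → factor 4520/170 = 26.588
Step 2: 0.5 mL + 2.5 mL = 3 mL total → factor 3/0.5 = 6
Step 3: 1.65 mL brought to 7.2 mL → factor 7.2/1.65 = 4.3636
Overall dilution factor = 26.588 × 6 × 4.3636 = 696.13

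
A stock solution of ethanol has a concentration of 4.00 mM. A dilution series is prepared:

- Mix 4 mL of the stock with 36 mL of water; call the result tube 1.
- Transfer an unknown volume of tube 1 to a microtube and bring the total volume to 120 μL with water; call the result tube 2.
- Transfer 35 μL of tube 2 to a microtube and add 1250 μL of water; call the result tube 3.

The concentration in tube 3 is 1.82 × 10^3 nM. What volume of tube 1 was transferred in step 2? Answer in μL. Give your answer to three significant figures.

Step 1: 4 mL + 36 mL = 40 mL total → factor 40/4 = 10
Step 2: v brought to 120 μL → factor = 120 μL/v
Step 3: 35 μL + 1250 μL = 1285 μL total → factor 1285/35 = 36.714
Product of known-step factors = 367.14
Overall factor = 4.00 mM / (1.82 × 10^3 nM) = 2197.8
Step-2 factor = 2197.8 / 367.14 = 5.9862
v = 120 μL / 5.9862 = 20.0 μL

20.0 μL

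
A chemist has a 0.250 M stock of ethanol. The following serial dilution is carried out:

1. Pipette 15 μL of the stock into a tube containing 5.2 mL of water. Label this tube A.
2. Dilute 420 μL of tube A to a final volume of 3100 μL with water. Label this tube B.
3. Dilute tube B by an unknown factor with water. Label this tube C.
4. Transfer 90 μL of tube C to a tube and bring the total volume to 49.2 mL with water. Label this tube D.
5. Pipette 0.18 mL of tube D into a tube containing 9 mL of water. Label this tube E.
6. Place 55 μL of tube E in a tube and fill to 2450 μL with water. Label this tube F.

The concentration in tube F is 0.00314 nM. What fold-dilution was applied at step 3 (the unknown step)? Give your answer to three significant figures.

Step 1: 15 μL + 5.2 mL = 5215 μL total → factor 5215/15 = 347.67
Step 2: 420 μL brought to 3100 μL → factor 3100/420 = 7.381
Step 3: unknown factor x
Step 4: 90 μL brought to 49.2 mL → factor 49200/90 = 546.67
Step 5: 0.18 mL + 9 mL = 9.18 mL total → factor 9.18/0.18 = 51
Step 6: 55 μL brought to 2450 μL → factor 2450/55 = 44.545
Product of known-step factors = 3.1869 × 10^9
Overall factor = 0.250 M / (0.00314 nM) = 7.9618 × 10^10
x = 7.9618 × 10^10 / 3.1869 × 10^9 = 25.0

25.0-fold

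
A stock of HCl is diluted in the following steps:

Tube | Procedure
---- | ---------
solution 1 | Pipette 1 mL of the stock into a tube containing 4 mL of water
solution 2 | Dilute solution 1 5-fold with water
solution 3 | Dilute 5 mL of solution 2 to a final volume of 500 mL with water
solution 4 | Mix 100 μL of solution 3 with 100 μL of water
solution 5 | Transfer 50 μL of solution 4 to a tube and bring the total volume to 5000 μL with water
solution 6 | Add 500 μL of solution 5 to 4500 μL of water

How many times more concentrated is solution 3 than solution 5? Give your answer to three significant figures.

Step 1: 1 mL + 4 mL = 5 mL total → factor 5/1 = 5
Step 2: 5-fold → factor 5
Step 3: 5 mL brought to 500 mL → factor 500/5 = 100
Step 4: 100 μL + 100 μL = 200 μL total → factor 200/100 = 2
Step 5: 50 μL brought to 5000 μL → factor 5000/50 = 100
Dilution factor to solution 3 = 2500; to solution 5 = 5 × 10^5
[solution 3]/[solution 5] = (factor to solution 5)/(factor to solution 3) = 5 × 10^5/2500 = 200

200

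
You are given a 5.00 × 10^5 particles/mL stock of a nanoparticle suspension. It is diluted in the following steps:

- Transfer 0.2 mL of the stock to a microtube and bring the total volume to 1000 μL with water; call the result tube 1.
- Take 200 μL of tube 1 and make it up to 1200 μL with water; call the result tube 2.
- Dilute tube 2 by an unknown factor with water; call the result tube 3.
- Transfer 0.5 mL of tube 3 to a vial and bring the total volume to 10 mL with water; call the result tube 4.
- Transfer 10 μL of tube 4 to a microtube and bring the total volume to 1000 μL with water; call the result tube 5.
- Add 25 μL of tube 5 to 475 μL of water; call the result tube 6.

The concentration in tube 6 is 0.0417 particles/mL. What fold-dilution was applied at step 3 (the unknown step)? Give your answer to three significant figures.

Step 1: 0.2 mL brought to 1000 μL → factor 1/0.2 = 5
Step 2: 200 μL brought to 1200 μL → factor 1200/200 = 6
Step 3: unknown factor x
Step 4: 0.5 mL brought to 10 mL → factor 10/0.5 = 20
Step 5: 10 μL brought to 1000 μL → factor 1000/10 = 100
Step 6: 25 μL + 475 μL = 500 μL total → factor 500/25 = 20
Product of known-step factors = 1.2 × 10^6
Overall factor = 5.00 × 10^5 particles/mL / (0.0417 particles/mL) = 1.199 × 10^7
x = 1.199 × 10^7 / 1.2 × 10^6 = 9.99

9.99-fold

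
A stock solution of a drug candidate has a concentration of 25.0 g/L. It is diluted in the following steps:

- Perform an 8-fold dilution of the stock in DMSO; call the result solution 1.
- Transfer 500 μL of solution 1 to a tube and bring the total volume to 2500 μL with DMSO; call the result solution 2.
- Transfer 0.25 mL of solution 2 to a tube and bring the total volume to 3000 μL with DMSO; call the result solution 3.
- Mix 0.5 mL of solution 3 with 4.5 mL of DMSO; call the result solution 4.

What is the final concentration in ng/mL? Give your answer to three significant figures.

5.21 × 10^3 ng/mL

Step 1: 8-fold → factor 8
Step 2: 500 μL brought to 2500 μL → factor 2500/500 = 5
Step 3: 0.25 mL brought to 3000 μL → factor 3/0.25 = 12
Step 4: 0.5 mL + 4.5 mL = 5 mL total → factor 5/0.5 = 10
Overall dilution factor = 8 × 5 × 12 × 10 = 4800
Final = 25.0 g/L / 4800 = 0.005208 g/L = 5.21 × 10^3 ng/mL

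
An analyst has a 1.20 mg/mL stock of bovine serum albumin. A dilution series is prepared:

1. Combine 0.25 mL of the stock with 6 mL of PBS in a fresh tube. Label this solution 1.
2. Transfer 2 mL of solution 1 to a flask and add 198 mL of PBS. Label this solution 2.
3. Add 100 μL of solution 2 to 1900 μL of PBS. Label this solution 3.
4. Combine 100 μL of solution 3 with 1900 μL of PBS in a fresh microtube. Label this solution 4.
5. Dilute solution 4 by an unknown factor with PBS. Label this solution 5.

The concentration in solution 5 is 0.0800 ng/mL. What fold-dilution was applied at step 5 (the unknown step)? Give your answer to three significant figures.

Step 1: 0.25 mL + 6 mL = 6.25 mL total → factor 6.25/0.25 = 25
Step 2: 2 mL + 198 mL = 200 mL total → factor 200/2 = 100
Step 3: 100 μL + 1900 μL = 2000 μL total → factor 2000/100 = 20
Step 4: 100 μL + 1900 μL = 2000 μL total → factor 2000/100 = 20
Step 5: unknown factor x
Product of known-step factors = 1 × 10^6
Overall factor = 1.20 mg/mL / (0.0800 ng/mL) = 1.5 × 10^7
x = 1.5 × 10^7 / 1 × 10^6 = 15.0

15.0-fold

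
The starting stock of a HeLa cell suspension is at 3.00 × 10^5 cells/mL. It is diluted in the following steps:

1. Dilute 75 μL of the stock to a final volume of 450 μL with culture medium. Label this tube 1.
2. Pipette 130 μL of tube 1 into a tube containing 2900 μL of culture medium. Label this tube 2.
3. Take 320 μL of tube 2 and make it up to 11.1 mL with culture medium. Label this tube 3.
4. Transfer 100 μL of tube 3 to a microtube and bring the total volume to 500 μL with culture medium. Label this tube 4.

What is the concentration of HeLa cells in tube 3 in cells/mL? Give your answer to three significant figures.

Step 1: 75 μL brought to 450 μL → factor 450/75 = 6
Step 2: 130 μL + 2900 μL = 3030 μL total → factor 3030/130 = 23.308
Step 3: 320 μL brought to 11.1 mL → factor 11100/320 = 34.688
Dilution factor through tube 3 = 6 × 23.308 × 34.688 = 4850.9
[tube 3] = 3.00 × 10^5 cells/mL / 4850.9 = 61.8 cells/mL

61.8 cells/mL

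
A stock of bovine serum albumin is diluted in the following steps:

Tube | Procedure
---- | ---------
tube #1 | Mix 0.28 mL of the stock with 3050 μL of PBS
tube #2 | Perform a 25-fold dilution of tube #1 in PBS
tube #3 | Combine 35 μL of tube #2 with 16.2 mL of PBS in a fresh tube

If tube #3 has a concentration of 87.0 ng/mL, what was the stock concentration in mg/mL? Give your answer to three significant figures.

12.0 mg/mL

Step 1: 0.28 mL + 3050 μL = 3.33 mL total → factor 3.33/0.28 = 11.893
Step 2: 25-fold → factor 25
Step 3: 35 μL + 16.2 mL = 16235 μL total → factor 16235/35 = 463.86
Overall dilution factor = 11.893 × 25 × 463.86 = 1.3791 × 10^5
Stock = 87.0 ng/mL × 1.3791 × 10^5 = 1.200 × 10^7 ng/mL = 12.0 mg/mL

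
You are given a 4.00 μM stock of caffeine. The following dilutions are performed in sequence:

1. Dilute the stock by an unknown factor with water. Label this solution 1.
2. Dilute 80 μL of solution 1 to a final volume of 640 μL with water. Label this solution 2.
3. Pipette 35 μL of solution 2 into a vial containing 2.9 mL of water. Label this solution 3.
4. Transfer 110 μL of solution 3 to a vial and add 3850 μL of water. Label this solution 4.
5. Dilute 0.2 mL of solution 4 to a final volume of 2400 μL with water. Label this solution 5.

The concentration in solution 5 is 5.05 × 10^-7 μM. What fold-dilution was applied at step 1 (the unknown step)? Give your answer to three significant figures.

Step 1: unknown factor x
Step 2: 80 μL brought to 640 μL → factor 640/80 = 8
Step 3: 35 μL + 2.9 mL = 2935 μL total → factor 2935/35 = 83.857
Step 4: 110 μL + 3850 μL = 3960 μL total → factor 3960/110 = 36
Step 5: 0.2 mL brought to 2400 μL → factor 2.4/0.2 = 12
Product of known-step factors = 2.8981 × 10^5
Overall factor = 4.00 μM / (5.05 × 10^-7 μM) = 7.9208 × 10^6
x = 7.9208 × 10^6 / 2.8981 × 10^5 = 27.3

27.3-fold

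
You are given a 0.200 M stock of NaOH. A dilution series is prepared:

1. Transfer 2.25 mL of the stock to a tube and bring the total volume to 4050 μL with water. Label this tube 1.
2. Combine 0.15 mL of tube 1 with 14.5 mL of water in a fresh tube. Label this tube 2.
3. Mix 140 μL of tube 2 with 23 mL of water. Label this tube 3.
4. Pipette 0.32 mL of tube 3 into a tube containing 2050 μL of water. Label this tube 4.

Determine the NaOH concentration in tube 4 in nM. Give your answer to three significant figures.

Step 1: 2.25 mL brought to 4050 μL → factor 4.05/2.25 = 1.8
Step 2: 0.15 mL + 14.5 mL = 14.65 mL total → factor 14.65/0.15 = 97.667
Step 3: 140 μL + 23 mL = 23140 μL total → factor 23140/140 = 165.29
Step 4: 0.32 mL + 2050 μL = 2.37 mL total → factor 2.37/0.32 = 7.4062
Overall dilution factor = 1.8 × 97.667 × 165.29 × 7.4062 = 2.1521 × 10^5
Final = 0.200 M / 2.1521 × 10^5 = 9.293 × 10^-7 M = 929 nM

929 nM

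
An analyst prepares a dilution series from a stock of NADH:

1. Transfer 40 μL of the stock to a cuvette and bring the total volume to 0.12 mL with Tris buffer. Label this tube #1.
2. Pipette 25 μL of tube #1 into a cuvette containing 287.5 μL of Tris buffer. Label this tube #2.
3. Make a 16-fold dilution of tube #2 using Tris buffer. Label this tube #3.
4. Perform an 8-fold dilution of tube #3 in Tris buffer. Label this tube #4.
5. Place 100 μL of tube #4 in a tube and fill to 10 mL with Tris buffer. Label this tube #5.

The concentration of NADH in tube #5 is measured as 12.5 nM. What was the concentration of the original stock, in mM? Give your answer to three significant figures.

6.00 mM

Step 1: 40 μL brought to 0.12 mL → factor 120/40 = 3
Step 2: 25 μL + 287.5 μL = 312.5 μL total → factor 312.5/25 = 12.5
Step 3: 16-fold → factor 16
Step 4: 8-fold → factor 8
Step 5: 100 μL brought to 10 mL → factor 10000/100 = 100
Overall dilution factor = 3 × 12.5 × 16 × 8 × 100 = 4.8 × 10^5
Stock = 12.5 nM × 4.8 × 10^5 = 6.000 × 10^6 nM = 6.00 mM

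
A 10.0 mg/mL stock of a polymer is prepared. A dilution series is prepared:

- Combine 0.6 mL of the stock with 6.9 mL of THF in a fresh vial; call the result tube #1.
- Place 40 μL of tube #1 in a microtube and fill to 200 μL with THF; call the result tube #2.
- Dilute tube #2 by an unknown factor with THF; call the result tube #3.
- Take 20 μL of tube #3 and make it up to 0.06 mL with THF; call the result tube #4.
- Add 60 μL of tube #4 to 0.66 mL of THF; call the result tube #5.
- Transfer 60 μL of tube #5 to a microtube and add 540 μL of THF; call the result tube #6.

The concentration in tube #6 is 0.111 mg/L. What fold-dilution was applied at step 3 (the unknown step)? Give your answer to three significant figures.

4.00-fold

Step 1: 0.6 mL + 6.9 mL = 7.5 mL total → factor 7.5/0.6 = 12.5
Step 2: 40 μL brought to 200 μL → factor 200/40 = 5
Step 3: unknown factor x
Step 4: 20 μL brought to 0.06 mL → factor 60/20 = 3
Step 5: 60 μL + 0.66 mL = 720 μL total → factor 720/60 = 12
Step 6: 60 μL + 540 μL = 600 μL total → factor 600/60 = 10
Product of known-step factors = 22500
Overall factor = 10.0 mg/mL / (0.111 mg/L) = 90090
x = 90090 / 22500 = 4.00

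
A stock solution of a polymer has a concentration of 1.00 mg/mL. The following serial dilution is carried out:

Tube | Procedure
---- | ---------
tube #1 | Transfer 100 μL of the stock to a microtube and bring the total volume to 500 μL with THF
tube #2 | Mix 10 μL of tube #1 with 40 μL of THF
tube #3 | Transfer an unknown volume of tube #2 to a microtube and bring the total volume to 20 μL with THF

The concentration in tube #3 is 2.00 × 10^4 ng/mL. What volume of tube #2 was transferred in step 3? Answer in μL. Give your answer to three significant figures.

Step 1: 100 μL brought to 500 μL → factor 500/100 = 5
Step 2: 10 μL + 40 μL = 50 μL total → factor 50/10 = 5
Step 3: v brought to 20 μL → factor = 20 μL/v
Product of known-step factors = 25
Overall factor = 1.00 mg/mL / (2.00 × 10^4 ng/mL) = 50
Step-3 factor = 50 / 25 = 2
v = 20 μL / 2 = 10.0 μL

10.0 μL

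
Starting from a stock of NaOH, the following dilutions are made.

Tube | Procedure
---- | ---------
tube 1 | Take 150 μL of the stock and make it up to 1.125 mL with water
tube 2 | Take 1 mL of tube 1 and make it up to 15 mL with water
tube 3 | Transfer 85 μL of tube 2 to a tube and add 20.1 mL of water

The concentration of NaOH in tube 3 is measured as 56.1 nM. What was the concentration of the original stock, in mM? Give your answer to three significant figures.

Step 1: 150 μL brought to 1.125 mL → factor 1125/150 = 7.5
Step 2: 1 mL brought to 15 mL → factor 15/1 = 15
Step 3: 85 μL + 20.1 mL = 20185 μL total → factor 20185/85 = 237.47
Overall dilution factor = 7.5 × 15 × 237.47 = 26715
Stock = 56.1 nM × 26715 = 1.499 × 10^6 nM = 1.50 mM

1.50 mM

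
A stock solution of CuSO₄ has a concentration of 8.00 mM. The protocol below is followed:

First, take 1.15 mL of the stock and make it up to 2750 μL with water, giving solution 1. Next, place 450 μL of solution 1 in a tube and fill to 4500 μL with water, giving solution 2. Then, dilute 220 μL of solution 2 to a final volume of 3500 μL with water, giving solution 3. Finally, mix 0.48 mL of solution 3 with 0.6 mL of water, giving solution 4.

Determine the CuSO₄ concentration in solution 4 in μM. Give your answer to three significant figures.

9.35 μM

Step 1: 1.15 mL brought to 2750 μL → factor 2.75/1.15 = 2.3913
Step 2: 450 μL brought to 4500 μL → factor 4500/450 = 10
Step 3: 220 μL brought to 3500 μL → factor 3500/220 = 15.909
Step 4: 0.48 mL + 0.6 mL = 1.08 mL total → factor 1.08/0.48 = 2.25
Overall dilution factor = 2.3913 × 10 × 15.909 × 2.25 = 855.98
Final = 8.00 mM / 855.98 = 0.009346 mM = 9.35 μM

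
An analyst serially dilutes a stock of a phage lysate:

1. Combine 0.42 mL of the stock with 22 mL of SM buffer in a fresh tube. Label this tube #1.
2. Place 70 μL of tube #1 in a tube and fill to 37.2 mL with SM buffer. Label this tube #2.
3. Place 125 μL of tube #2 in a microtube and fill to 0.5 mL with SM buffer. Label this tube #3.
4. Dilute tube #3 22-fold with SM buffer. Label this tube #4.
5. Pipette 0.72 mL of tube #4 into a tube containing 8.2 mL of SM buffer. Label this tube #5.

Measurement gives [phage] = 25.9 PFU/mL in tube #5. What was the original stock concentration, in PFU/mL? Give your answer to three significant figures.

Step 1: 0.42 mL + 22 mL = 22.42 mL total → factor 22.42/0.42 = 53.381
Step 2: 70 μL brought to 37.2 mL → factor 37200/70 = 531.43
Step 3: 125 μL brought to 0.5 mL → factor 500/125 = 4
Step 4: 22-fold → factor 22
Step 5: 0.72 mL + 8.2 mL = 8.92 mL total → factor 8.92/0.72 = 12.389
Overall dilution factor = 53.381 × 531.43 × 4 × 22 × 12.389 = 3.0928 × 10^7
Stock = 25.9 PFU/mL × 3.0928 × 10^7 = 8.01 × 10^8 PFU/mL

8.01 × 10^8 PFU/mL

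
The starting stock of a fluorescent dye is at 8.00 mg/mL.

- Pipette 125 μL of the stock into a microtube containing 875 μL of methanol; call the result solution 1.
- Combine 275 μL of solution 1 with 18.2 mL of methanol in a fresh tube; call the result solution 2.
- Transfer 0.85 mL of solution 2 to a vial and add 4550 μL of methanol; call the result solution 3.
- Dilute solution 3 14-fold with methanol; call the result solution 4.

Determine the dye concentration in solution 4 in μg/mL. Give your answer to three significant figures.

0.167 μg/mL

Step 1: 125 μL + 875 μL = 1000 μL total → factor 1000/125 = 8
Step 2: 275 μL + 18.2 mL = 18475 μL total → factor 18475/275 = 67.182
Step 3: 0.85 mL + 4550 μL = 5.4 mL total → factor 5.4/0.85 = 6.3529
Step 4: 14-fold → factor 14
Overall dilution factor = 8 × 67.182 × 6.3529 × 14 = 47802
Final = 8.00 mg/mL / 47802 = 0.0001674 mg/mL = 0.167 μg/mL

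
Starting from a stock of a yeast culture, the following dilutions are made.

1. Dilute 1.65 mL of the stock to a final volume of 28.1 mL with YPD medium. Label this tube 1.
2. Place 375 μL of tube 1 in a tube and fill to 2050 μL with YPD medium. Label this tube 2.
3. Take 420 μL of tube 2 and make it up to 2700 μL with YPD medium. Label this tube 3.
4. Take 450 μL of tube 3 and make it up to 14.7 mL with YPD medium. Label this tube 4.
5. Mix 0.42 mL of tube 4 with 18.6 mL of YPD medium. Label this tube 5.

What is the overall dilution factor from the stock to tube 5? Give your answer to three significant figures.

8.85 × 10^5

Step 1: 1.65 mL brought to 28.1 mL → factor 28.1/1.65 = 17.03
Step 2: 375 μL brought to 2050 μL → factor 2050/375 = 5.4667
Step 3: 420 μL brought to 2700 μL → factor 2700/420 = 6.4286
Step 4: 450 μL brought to 14.7 mL → factor 14700/450 = 32.667
Step 5: 0.42 mL + 18.6 mL = 19.02 mL total → factor 19.02/0.42 = 45.286
Overall dilution factor = 17.03 × 5.4667 × 6.4286 × 32.667 × 45.286 = 8.8537 × 10^5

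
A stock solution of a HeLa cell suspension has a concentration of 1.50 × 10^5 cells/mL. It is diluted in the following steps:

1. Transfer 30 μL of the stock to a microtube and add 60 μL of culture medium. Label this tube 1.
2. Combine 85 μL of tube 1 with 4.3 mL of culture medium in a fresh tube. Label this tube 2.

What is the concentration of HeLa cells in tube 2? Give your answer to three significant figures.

969 cells/mL

Step 1: 30 μL + 60 μL = 90 μL total → factor 90/30 = 3
Step 2: 85 μL + 4.3 mL = 4385 μL total → factor 4385/85 = 51.588
Overall dilution factor = 3 × 51.588 = 154.76
Final = 1.50 × 10^5 cells/mL / 154.76 = 969 cells/mL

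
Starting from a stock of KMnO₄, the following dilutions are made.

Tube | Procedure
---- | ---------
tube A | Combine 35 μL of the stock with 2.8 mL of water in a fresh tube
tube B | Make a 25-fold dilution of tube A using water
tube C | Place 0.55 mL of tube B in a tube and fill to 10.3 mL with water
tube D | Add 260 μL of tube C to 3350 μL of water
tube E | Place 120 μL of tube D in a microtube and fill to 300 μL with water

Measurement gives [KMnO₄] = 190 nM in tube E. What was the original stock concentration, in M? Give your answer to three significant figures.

0.250 M

Step 1: 35 μL + 2.8 mL = 2835 μL total → factor 2835/35 = 81
Step 2: 25-fold → factor 25
Step 3: 0.55 mL brought to 10.3 mL → factor 10.3/0.55 = 18.727
Step 4: 260 μL + 3350 μL = 3610 μL total → factor 3610/260 = 13.885
Step 5: 120 μL brought to 300 μL → factor 300/120 = 2.5
Overall dilution factor = 81 × 25 × 18.727 × 13.885 × 2.5 = 1.3164 × 10^6
Stock = 190 nM × 1.3164 × 10^6 = 2.501 × 10^8 nM = 0.250 M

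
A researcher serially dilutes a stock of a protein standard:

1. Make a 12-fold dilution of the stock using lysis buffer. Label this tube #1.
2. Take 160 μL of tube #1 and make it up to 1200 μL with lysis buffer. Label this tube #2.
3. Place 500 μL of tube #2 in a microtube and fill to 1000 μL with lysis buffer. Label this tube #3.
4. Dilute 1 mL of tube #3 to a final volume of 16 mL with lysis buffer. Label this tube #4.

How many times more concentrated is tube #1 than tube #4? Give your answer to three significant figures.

240

Step 1: 12-fold → factor 12
Step 2: 160 μL brought to 1200 μL → factor 1200/160 = 7.5
Step 3: 500 μL brought to 1000 μL → factor 1000/500 = 2
Step 4: 1 mL brought to 16 mL → factor 16/1 = 16
Dilution factor to tube #1 = 12; to tube #4 = 2880
[tube #1]/[tube #4] = (factor to tube #4)/(factor to tube #1) = 2880/12 = 240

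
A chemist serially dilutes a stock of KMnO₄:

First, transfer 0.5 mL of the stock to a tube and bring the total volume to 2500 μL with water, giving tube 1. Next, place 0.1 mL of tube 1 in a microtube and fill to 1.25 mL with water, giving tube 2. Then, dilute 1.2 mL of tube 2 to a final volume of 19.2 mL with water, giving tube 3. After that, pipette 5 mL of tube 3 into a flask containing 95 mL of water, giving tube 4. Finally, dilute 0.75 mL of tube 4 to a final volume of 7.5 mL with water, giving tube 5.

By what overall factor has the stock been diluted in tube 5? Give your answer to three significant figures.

2.00 × 10^5

Step 1: 0.5 mL brought to 2500 μL → factor 2.5/0.5 = 5
Step 2: 0.1 mL brought to 1.25 mL → factor 1.25/0.1 = 12.5
Step 3: 1.2 mL brought to 19.2 mL → factor 19.2/1.2 = 16
Step 4: 5 mL + 95 mL = 100 mL total → factor 100/5 = 20
Step 5: 0.75 mL brought to 7.5 mL → factor 7.5/0.75 = 10
Overall dilution factor = 5 × 12.5 × 16 × 20 × 10 = 2 × 10^5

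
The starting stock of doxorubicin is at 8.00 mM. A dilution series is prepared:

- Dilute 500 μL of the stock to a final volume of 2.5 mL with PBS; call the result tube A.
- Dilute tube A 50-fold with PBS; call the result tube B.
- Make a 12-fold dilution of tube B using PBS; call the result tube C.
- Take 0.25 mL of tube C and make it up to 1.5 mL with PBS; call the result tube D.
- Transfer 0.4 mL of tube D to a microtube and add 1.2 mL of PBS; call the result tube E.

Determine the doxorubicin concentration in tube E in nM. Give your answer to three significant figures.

Step 1: 500 μL brought to 2.5 mL → factor 2500/500 = 5
Step 2: 50-fold → factor 50
Step 3: 12-fold → factor 12
Step 4: 0.25 mL brought to 1.5 mL → factor 1.5/0.25 = 6
Step 5: 0.4 mL + 1.2 mL = 1.6 mL total → factor 1.6/0.4 = 4
Overall dilution factor = 5 × 50 × 12 × 6 × 4 = 72000
Final = 8.00 mM / 72000 = 0.0001111 mM = 111 nM

111 nM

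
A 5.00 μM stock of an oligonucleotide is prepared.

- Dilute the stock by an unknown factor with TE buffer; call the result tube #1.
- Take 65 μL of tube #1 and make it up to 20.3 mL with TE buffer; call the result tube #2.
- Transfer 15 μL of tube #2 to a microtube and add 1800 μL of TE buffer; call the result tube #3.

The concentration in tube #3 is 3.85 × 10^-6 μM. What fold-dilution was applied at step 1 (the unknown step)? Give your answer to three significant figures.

34.4-fold

Step 1: unknown factor x
Step 2: 65 μL brought to 20.3 mL → factor 20300/65 = 312.31
Step 3: 15 μL + 1800 μL = 1815 μL total → factor 1815/15 = 121
Product of known-step factors = 37789
Overall factor = 5.00 μM / (3.85 × 10^-6 μM) = 1.2987 × 10^6
x = 1.2987 × 10^6 / 37789 = 34.4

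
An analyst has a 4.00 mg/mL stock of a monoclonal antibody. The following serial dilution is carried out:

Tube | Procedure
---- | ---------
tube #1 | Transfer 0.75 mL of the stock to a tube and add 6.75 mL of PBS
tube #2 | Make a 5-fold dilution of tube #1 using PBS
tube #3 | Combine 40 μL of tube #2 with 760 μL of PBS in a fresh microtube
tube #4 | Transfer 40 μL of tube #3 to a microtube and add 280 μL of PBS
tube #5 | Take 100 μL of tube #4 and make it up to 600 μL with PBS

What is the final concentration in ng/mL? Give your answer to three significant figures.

Step 1: 0.75 mL + 6.75 mL = 7.5 mL total → factor 7.5/0.75 = 10
Step 2: 5-fold → factor 5
Step 3: 40 μL + 760 μL = 800 μL total → factor 800/40 = 20
Step 4: 40 μL + 280 μL = 320 μL total → factor 320/40 = 8
Step 5: 100 μL brought to 600 μL → factor 600/100 = 6
Overall dilution factor = 10 × 5 × 20 × 8 × 6 = 48000
Final = 4.00 mg/mL / 48000 = 8.333 × 10^-5 mg/mL = 83.3 ng/mL

83.3 ng/mL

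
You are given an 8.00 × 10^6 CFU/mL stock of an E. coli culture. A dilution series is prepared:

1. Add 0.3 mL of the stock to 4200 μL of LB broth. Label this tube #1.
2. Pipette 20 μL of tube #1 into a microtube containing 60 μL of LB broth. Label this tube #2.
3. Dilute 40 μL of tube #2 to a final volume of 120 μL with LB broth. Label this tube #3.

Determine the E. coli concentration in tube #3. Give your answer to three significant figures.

4.44 × 10^4 CFU/mL

Step 1: 0.3 mL + 4200 μL = 4.5 mL total → factor 4.5/0.3 = 15
Step 2: 20 μL + 60 μL = 80 μL total → factor 80/20 = 4
Step 3: 40 μL brought to 120 μL → factor 120/40 = 3
Overall dilution factor = 15 × 4 × 3 = 180
Final = 8.00 × 10^6 CFU/mL / 180 = 4.44 × 10^4 CFU/mL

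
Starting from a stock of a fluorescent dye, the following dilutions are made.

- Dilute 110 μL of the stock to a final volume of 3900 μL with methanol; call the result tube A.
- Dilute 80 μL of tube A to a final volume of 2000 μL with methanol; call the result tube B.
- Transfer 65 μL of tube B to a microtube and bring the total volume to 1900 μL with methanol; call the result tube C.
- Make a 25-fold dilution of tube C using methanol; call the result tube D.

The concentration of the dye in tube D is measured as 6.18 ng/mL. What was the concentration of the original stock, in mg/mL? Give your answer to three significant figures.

Step 1: 110 μL brought to 3900 μL → factor 3900/110 = 35.455
Step 2: 80 μL brought to 2000 μL → factor 2000/80 = 25
Step 3: 65 μL brought to 1900 μL → factor 1900/65 = 29.231
Step 4: 25-fold → factor 25
Overall dilution factor = 35.455 × 25 × 29.231 × 25 = 6.4773 × 10^5
Stock = 6.18 ng/mL × 6.4773 × 10^5 = 4.003 × 10^6 ng/mL = 4.00 mg/mL

4.00 mg/mL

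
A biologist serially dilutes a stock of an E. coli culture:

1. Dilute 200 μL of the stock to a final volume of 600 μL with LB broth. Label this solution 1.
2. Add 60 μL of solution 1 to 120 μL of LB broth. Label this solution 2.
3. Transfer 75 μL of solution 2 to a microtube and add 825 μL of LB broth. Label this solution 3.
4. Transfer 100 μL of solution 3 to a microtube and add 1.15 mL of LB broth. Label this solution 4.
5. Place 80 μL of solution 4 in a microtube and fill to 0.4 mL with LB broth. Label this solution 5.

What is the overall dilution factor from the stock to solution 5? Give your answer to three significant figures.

6.75 × 10^3

Step 1: 200 μL brought to 600 μL → factor 600/200 = 3
Step 2: 60 μL + 120 μL = 180 μL total → factor 180/60 = 3
Step 3: 75 μL + 825 μL = 900 μL total → factor 900/75 = 12
Step 4: 100 μL + 1.15 mL = 1250 μL total → factor 1250/100 = 12.5
Step 5: 80 μL brought to 0.4 mL → factor 400/80 = 5
Overall dilution factor = 3 × 3 × 12 × 12.5 × 5 = 6750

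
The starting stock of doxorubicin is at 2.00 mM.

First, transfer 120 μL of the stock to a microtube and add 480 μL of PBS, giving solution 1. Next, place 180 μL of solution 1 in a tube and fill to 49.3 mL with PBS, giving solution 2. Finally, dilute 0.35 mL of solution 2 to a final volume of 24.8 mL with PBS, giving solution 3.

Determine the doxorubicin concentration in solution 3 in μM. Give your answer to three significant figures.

Step 1: 120 μL + 480 μL = 600 μL total → factor 600/120 = 5
Step 2: 180 μL brought to 49.3 mL → factor 49300/180 = 273.89
Step 3: 0.35 mL brought to 24.8 mL → factor 24.8/0.35 = 70.857
Overall dilution factor = 5 × 273.89 × 70.857 = 97035
Final = 2.00 mM / 97035 = 2.061 × 10^-5 mM = 0.0206 μM

0.0206 μM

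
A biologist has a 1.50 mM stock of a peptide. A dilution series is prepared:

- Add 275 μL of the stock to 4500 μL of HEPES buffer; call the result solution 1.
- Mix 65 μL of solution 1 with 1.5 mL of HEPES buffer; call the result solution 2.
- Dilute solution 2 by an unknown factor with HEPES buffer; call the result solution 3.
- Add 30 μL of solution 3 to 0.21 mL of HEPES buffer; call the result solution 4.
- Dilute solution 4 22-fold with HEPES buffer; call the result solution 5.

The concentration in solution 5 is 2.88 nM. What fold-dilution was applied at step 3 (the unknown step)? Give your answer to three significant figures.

Step 1: 275 μL + 4500 μL = 4775 μL total → factor 4775/275 = 17.364
Step 2: 65 μL + 1.5 mL = 1565 μL total → factor 1565/65 = 24.077
Step 3: unknown factor x
Step 4: 30 μL + 0.21 mL = 240 μL total → factor 240/30 = 8
Step 5: 22-fold → factor 22
Product of known-step factors = 73579
Overall factor = 1.50 mM / (2.88 nM) = 5.2083 × 10^5
x = 5.2083 × 10^5 / 73579 = 7.08

7.08-fold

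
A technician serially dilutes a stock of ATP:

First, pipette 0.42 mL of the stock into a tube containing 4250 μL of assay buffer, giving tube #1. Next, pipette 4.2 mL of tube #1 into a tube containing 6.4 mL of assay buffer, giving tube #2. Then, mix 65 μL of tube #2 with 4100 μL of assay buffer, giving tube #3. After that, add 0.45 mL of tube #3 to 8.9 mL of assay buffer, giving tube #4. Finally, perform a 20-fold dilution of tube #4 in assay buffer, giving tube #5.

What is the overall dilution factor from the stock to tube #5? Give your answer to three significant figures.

7.47 × 10^5

Step 1: 0.42 mL + 4250 μL = 4.67 mL total → factor 4.67/0.42 = 11.119
Step 2: 4.2 mL + 6.4 mL = 10.6 mL total → factor 10.6/4.2 = 2.5238
Step 3: 65 μL + 4100 μL = 4165 μL total → factor 4165/65 = 64.077
Step 4: 0.45 mL + 8.9 mL = 9.35 mL total → factor 9.35/0.45 = 20.778
Step 5: 20-fold → factor 20
Overall dilution factor = 11.119 × 2.5238 × 64.077 × 20.778 × 20 = 7.4723 × 10^5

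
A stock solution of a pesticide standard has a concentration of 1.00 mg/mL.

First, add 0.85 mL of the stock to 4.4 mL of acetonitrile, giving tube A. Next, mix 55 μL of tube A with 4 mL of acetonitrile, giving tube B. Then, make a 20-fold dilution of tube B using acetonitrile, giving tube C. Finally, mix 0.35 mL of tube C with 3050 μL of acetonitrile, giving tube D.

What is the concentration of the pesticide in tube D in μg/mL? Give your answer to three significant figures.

Step 1: 0.85 mL + 4.4 mL = 5.25 mL total → factor 5.25/0.85 = 6.1765
Step 2: 55 μL + 4 mL = 4055 μL total → factor 4055/55 = 73.727
Step 3: 20-fold → factor 20
Step 4: 0.35 mL + 3050 μL = 3.4 mL total → factor 3.4/0.35 = 9.7143
Overall dilution factor = 6.1765 × 73.727 × 20 × 9.7143 = 88473
Final = 1.00 mg/mL / 88473 = 1.130 × 10^-5 mg/mL = 0.0113 μg/mL

0.0113 μg/mL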